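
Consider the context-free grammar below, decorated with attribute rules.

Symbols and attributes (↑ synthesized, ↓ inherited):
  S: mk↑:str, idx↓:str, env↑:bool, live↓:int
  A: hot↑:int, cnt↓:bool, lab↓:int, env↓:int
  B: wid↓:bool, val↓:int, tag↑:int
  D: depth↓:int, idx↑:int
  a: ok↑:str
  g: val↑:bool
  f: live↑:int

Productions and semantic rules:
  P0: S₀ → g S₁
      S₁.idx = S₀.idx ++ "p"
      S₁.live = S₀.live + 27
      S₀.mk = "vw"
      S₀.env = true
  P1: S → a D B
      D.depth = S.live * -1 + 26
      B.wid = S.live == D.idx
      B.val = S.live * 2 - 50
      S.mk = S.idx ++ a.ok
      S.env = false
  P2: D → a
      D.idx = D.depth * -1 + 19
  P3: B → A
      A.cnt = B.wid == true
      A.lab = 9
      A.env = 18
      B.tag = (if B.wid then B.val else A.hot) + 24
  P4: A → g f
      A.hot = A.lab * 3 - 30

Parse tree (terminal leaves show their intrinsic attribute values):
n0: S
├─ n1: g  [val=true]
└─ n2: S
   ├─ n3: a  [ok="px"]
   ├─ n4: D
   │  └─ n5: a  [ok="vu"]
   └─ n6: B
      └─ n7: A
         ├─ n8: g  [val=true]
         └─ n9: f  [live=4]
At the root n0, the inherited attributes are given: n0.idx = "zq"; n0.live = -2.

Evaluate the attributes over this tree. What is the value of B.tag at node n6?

1. n0.idx = "zq"  [given at root]
2. n0.live = -2  [given at root]
3. n1.val = true  [terminal]
4. n2.idx = "zqp"  [S₀.idx ++ "p"]
5. n2.live = 25  [S₀.live + 27]
6. n3.ok = "px"  [terminal]
7. n4.depth = 1  [S.live * -1 + 26]
8. n5.ok = "vu"  [terminal]
9. n4.idx = 18  [D.depth * -1 + 19]
10. n6.wid = false  [S.live == D.idx]
11. n6.val = 0  [S.live * 2 - 50]
12. n7.cnt = false  [B.wid == true]
13. n7.lab = 9  [9]
14. n7.env = 18  [18]
15. n8.val = true  [terminal]
16. n9.live = 4  [terminal]
17. n7.hot = -3  [A.lab * 3 - 30]
18. n6.tag = 21  [(if B.wid then B.val else A.hot) + 24]
19. n2.mk = "zqppx"  [S.idx ++ a.ok]
20. n2.env = false  [false]
21. n0.mk = "vw"  ["vw"]
22. n0.env = true  [true]

21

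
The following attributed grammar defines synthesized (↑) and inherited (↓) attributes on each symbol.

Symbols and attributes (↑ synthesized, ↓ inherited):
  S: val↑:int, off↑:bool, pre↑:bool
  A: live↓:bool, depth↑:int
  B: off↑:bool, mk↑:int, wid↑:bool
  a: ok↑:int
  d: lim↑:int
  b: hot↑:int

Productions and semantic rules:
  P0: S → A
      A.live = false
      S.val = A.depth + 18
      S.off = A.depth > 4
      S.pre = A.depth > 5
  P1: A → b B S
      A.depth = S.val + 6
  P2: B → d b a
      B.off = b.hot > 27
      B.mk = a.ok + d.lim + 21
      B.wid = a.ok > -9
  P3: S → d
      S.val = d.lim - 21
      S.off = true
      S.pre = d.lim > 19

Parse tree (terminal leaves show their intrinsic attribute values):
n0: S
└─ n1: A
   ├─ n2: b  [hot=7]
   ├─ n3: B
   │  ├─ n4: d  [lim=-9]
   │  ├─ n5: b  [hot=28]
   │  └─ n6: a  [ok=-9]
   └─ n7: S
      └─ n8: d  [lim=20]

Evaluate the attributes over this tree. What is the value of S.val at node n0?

23

1. n1.live = false  [false]
2. n2.hot = 7  [terminal]
3. n4.lim = -9  [terminal]
4. n5.hot = 28  [terminal]
5. n6.ok = -9  [terminal]
6. n3.off = true  [b.hot > 27]
7. n3.mk = 3  [a.ok + d.lim + 21]
8. n3.wid = false  [a.ok > -9]
9. n8.lim = 20  [terminal]
10. n7.val = -1  [d.lim - 21]
11. n7.off = true  [true]
12. n7.pre = true  [d.lim > 19]
13. n1.depth = 5  [S.val + 6]
14. n0.val = 23  [A.depth + 18]
15. n0.off = true  [A.depth > 4]
16. n0.pre = false  [A.depth > 5]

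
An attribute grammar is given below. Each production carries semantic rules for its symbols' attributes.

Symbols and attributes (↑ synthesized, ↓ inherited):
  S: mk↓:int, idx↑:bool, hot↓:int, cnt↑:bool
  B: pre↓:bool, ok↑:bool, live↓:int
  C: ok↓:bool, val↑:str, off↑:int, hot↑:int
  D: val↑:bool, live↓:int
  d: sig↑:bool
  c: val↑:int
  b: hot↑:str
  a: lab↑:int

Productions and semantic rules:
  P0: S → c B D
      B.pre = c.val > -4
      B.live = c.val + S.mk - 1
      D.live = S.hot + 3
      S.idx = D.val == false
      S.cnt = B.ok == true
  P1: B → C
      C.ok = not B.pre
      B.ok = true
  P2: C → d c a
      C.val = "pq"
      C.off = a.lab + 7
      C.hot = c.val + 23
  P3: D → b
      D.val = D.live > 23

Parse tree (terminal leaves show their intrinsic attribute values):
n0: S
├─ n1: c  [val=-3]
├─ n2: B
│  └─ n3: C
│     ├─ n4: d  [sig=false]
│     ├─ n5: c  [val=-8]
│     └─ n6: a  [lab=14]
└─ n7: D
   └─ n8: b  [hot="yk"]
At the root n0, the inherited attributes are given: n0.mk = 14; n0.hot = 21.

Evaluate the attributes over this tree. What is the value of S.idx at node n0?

1. n0.mk = 14  [given at root]
2. n0.hot = 21  [given at root]
3. n1.val = -3  [terminal]
4. n2.pre = true  [c.val > -4]
5. n2.live = 10  [c.val + S.mk - 1]
6. n3.ok = false  [not B.pre]
7. n4.sig = false  [terminal]
8. n5.val = -8  [terminal]
9. n6.lab = 14  [terminal]
10. n3.val = "pq"  ["pq"]
11. n3.off = 21  [a.lab + 7]
12. n3.hot = 15  [c.val + 23]
13. n2.ok = true  [true]
14. n7.live = 24  [S.hot + 3]
15. n8.hot = "yk"  [terminal]
16. n7.val = true  [D.live > 23]
17. n0.idx = false  [D.val == false]
18. n0.cnt = true  [B.ok == true]

false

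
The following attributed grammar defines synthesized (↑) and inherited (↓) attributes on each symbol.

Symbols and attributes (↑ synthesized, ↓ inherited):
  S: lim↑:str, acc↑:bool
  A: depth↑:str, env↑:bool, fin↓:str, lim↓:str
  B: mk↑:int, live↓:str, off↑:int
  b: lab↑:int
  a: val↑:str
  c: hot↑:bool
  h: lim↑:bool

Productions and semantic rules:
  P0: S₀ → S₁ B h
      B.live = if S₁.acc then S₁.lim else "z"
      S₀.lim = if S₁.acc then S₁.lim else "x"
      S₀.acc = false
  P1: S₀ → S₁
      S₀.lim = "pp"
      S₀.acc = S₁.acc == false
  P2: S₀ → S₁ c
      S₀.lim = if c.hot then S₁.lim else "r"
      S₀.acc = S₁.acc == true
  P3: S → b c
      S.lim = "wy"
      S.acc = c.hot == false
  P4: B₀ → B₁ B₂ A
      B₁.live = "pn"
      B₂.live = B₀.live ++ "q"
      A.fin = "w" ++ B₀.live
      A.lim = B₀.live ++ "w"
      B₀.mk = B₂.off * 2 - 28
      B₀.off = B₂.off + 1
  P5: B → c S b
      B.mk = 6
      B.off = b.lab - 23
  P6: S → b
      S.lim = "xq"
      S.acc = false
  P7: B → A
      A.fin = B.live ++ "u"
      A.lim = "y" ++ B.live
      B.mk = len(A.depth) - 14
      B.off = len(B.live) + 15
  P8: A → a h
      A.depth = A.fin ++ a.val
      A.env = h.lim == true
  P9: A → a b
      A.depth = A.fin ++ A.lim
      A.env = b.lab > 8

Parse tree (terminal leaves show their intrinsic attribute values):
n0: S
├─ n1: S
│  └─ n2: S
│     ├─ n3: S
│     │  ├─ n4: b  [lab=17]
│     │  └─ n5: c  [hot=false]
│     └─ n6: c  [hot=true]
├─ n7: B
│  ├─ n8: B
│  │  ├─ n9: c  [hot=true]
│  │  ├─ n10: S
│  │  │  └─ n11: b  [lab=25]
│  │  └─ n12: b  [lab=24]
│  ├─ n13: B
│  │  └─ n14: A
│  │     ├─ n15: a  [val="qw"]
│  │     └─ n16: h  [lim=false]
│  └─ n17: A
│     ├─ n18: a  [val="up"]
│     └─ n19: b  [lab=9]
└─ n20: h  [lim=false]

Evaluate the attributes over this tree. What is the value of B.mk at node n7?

6

1. n4.lab = 17  [terminal]
2. n5.hot = false  [terminal]
3. n3.lim = "wy"  ["wy"]
4. n3.acc = true  [c.hot == false]
5. n6.hot = true  [terminal]
6. n2.lim = "wy"  [if c.hot then S₁.lim else "r"]
7. n2.acc = true  [S₁.acc == true]
8. n1.lim = "pp"  ["pp"]
9. n1.acc = false  [S₁.acc == false]
10. n7.live = "z"  [if S₁.acc then S₁.lim else "z"]
11. n8.live = "pn"  ["pn"]
12. n9.hot = true  [terminal]
13. n11.lab = 25  [terminal]
14. n10.lim = "xq"  ["xq"]
15. n10.acc = false  [false]
16. n12.lab = 24  [terminal]
17. n8.mk = 6  [6]
18. n8.off = 1  [b.lab - 23]
19. n13.live = "zq"  [B₀.live ++ "q"]
20. n14.fin = "zqu"  [B.live ++ "u"]
21. n14.lim = "yzq"  ["y" ++ B.live]
22. n15.val = "qw"  [terminal]
23. n16.lim = false  [terminal]
24. n14.depth = "zquqw"  [A.fin ++ a.val]
25. n14.env = false  [h.lim == true]
26. n13.mk = -9  [len(A.depth) - 14]
27. n13.off = 17  [len(B.live) + 15]
28. n17.fin = "wz"  ["w" ++ B₀.live]
29. n17.lim = "zw"  [B₀.live ++ "w"]
30. n18.val = "up"  [terminal]
31. n19.lab = 9  [terminal]
32. n17.depth = "wzzw"  [A.fin ++ A.lim]
33. n17.env = true  [b.lab > 8]
34. n7.mk = 6  [B₂.off * 2 - 28]
35. n7.off = 18  [B₂.off + 1]
36. n20.lim = false  [terminal]
37. n0.lim = "x"  [if S₁.acc then S₁.lim else "x"]
38. n0.acc = false  [false]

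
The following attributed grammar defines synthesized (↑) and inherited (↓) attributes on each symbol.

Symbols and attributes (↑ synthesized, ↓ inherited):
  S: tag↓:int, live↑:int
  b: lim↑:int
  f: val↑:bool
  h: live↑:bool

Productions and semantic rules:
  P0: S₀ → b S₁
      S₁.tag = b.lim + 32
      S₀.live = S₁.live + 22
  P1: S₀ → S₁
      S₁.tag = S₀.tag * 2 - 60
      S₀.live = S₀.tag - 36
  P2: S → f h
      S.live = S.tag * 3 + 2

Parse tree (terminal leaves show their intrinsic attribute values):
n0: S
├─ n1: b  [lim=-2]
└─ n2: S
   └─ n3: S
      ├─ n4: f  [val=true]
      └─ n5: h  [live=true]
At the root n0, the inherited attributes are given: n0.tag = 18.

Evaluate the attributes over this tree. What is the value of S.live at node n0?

1. n0.tag = 18  [given at root]
2. n1.lim = -2  [terminal]
3. n2.tag = 30  [b.lim + 32]
4. n3.tag = 0  [S₀.tag * 2 - 60]
5. n4.val = true  [terminal]
6. n5.live = true  [terminal]
7. n3.live = 2  [S.tag * 3 + 2]
8. n2.live = -6  [S₀.tag - 36]
9. n0.live = 16  [S₁.live + 22]

16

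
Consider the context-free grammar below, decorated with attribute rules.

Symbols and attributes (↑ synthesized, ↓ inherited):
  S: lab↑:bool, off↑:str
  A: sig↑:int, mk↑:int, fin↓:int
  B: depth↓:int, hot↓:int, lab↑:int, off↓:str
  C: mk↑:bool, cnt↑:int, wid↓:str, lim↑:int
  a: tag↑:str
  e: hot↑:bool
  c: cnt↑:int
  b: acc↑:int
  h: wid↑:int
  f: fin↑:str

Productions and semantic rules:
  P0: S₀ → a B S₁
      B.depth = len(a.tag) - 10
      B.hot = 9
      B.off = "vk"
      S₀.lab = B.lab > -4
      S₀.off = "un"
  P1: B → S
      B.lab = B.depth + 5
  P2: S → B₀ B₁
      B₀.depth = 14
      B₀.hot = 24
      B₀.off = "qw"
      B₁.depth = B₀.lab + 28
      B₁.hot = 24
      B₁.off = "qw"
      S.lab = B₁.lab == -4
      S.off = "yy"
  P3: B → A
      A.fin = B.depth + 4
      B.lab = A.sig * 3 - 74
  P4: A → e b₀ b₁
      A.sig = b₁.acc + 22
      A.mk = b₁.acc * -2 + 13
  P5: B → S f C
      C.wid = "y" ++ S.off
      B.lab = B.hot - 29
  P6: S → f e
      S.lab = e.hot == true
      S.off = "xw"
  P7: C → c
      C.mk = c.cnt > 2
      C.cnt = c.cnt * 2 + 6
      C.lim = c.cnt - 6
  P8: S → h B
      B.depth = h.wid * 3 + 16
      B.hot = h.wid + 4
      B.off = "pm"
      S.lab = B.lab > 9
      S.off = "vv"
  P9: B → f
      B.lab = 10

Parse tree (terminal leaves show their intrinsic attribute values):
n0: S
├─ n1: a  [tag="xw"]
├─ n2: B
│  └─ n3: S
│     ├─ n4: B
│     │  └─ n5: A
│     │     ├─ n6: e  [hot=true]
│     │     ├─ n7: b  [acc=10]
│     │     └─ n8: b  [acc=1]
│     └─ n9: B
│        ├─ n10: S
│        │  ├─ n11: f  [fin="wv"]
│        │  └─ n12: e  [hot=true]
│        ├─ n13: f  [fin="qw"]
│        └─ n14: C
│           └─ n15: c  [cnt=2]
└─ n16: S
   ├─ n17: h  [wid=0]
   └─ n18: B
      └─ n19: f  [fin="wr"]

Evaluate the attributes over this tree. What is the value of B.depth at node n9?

1. n1.tag = "xw"  [terminal]
2. n2.depth = -8  [len(a.tag) - 10]
3. n2.hot = 9  [9]
4. n2.off = "vk"  ["vk"]
5. n4.depth = 14  [14]
6. n4.hot = 24  [24]
7. n4.off = "qw"  ["qw"]
8. n5.fin = 18  [B.depth + 4]
9. n6.hot = true  [terminal]
10. n7.acc = 10  [terminal]
11. n8.acc = 1  [terminal]
12. n5.sig = 23  [b₁.acc + 22]
13. n5.mk = 11  [b₁.acc * -2 + 13]
14. n4.lab = -5  [A.sig * 3 - 74]
15. n9.depth = 23  [B₀.lab + 28]
16. n9.hot = 24  [24]
17. n9.off = "qw"  ["qw"]
18. n11.fin = "wv"  [terminal]
19. n12.hot = true  [terminal]
20. n10.lab = true  [e.hot == true]
21. n10.off = "xw"  ["xw"]
22. n13.fin = "qw"  [terminal]
23. n14.wid = "yxw"  ["y" ++ S.off]
24. n15.cnt = 2  [terminal]
25. n14.mk = false  [c.cnt > 2]
26. n14.cnt = 10  [c.cnt * 2 + 6]
27. n14.lim = -4  [c.cnt - 6]
28. n9.lab = -5  [B.hot - 29]
29. n3.lab = false  [B₁.lab == -4]
30. n3.off = "yy"  ["yy"]
31. n2.lab = -3  [B.depth + 5]
32. n17.wid = 0  [terminal]
33. n18.depth = 16  [h.wid * 3 + 16]
34. n18.hot = 4  [h.wid + 4]
35. n18.off = "pm"  ["pm"]
36. n19.fin = "wr"  [terminal]
37. n18.lab = 10  [10]
38. n16.lab = true  [B.lab > 9]
39. n16.off = "vv"  ["vv"]
40. n0.lab = true  [B.lab > -4]
41. n0.off = "un"  ["un"]

23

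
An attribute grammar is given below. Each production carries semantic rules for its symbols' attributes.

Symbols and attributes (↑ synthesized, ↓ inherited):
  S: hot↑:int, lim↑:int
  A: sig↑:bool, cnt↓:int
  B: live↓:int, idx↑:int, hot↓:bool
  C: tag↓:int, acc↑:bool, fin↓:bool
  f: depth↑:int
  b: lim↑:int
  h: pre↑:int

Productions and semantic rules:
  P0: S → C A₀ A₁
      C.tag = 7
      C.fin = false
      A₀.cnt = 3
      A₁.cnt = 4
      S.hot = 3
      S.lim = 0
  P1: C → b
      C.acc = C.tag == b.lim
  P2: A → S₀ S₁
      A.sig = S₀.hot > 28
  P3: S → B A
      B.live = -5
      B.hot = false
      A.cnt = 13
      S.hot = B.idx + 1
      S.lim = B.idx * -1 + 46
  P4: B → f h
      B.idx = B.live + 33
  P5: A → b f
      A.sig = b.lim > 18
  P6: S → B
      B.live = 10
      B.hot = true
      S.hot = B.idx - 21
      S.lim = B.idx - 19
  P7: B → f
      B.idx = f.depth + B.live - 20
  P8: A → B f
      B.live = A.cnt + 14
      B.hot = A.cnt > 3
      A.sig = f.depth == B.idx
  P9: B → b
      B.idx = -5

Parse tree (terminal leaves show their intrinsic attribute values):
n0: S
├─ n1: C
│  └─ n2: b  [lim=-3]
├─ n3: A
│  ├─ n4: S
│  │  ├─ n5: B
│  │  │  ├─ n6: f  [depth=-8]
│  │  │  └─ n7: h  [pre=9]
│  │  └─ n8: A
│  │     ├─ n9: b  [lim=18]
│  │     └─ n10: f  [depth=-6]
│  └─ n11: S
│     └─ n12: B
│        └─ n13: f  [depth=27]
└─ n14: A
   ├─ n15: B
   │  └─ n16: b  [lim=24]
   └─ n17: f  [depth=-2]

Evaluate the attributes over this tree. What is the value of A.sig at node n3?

true

1. n1.tag = 7  [7]
2. n1.fin = false  [false]
3. n2.lim = -3  [terminal]
4. n1.acc = false  [C.tag == b.lim]
5. n3.cnt = 3  [3]
6. n5.live = -5  [-5]
7. n5.hot = false  [false]
8. n6.depth = -8  [terminal]
9. n7.pre = 9  [terminal]
10. n5.idx = 28  [B.live + 33]
11. n8.cnt = 13  [13]
12. n9.lim = 18  [terminal]
13. n10.depth = -6  [terminal]
14. n8.sig = false  [b.lim > 18]
15. n4.hot = 29  [B.idx + 1]
16. n4.lim = 18  [B.idx * -1 + 46]
17. n12.live = 10  [10]
18. n12.hot = true  [true]
19. n13.depth = 27  [terminal]
20. n12.idx = 17  [f.depth + B.live - 20]
21. n11.hot = -4  [B.idx - 21]
22. n11.lim = -2  [B.idx - 19]
23. n3.sig = true  [S₀.hot > 28]
24. n14.cnt = 4  [4]
25. n15.live = 18  [A.cnt + 14]
26. n15.hot = true  [A.cnt > 3]
27. n16.lim = 24  [terminal]
28. n15.idx = -5  [-5]
29. n17.depth = -2  [terminal]
30. n14.sig = false  [f.depth == B.idx]
31. n0.hot = 3  [3]
32. n0.lim = 0  [0]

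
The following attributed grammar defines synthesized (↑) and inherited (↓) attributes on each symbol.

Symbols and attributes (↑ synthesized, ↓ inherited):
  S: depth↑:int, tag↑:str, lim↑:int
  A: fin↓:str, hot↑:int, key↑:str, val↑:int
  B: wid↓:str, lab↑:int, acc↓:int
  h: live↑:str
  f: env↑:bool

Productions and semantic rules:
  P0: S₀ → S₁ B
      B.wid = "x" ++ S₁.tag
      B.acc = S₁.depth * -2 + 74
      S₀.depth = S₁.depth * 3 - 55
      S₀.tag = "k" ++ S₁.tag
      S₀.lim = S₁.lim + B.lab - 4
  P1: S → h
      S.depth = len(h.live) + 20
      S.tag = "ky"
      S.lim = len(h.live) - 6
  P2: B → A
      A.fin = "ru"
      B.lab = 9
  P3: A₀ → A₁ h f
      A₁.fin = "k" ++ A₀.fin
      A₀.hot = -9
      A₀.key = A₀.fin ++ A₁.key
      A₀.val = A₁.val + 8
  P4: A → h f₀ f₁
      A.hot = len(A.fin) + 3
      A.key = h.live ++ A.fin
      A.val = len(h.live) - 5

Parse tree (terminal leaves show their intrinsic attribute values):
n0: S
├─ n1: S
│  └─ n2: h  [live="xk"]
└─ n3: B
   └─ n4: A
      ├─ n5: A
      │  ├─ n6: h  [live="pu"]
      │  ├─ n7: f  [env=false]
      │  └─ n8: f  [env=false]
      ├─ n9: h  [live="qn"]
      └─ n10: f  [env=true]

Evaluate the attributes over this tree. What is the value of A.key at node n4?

1. n2.live = "xk"  [terminal]
2. n1.depth = 22  [len(h.live) + 20]
3. n1.tag = "ky"  ["ky"]
4. n1.lim = -4  [len(h.live) - 6]
5. n3.wid = "xky"  ["x" ++ S₁.tag]
6. n3.acc = 30  [S₁.depth * -2 + 74]
7. n4.fin = "ru"  ["ru"]
8. n5.fin = "kru"  ["k" ++ A₀.fin]
9. n6.live = "pu"  [terminal]
10. n7.env = false  [terminal]
11. n8.env = false  [terminal]
12. n5.hot = 6  [len(A.fin) + 3]
13. n5.key = "pukru"  [h.live ++ A.fin]
14. n5.val = -3  [len(h.live) - 5]
15. n9.live = "qn"  [terminal]
16. n10.env = true  [terminal]
17. n4.hot = -9  [-9]
18. n4.key = "rupukru"  [A₀.fin ++ A₁.key]
19. n4.val = 5  [A₁.val + 8]
20. n3.lab = 9  [9]
21. n0.depth = 11  [S₁.depth * 3 - 55]
22. n0.tag = "kky"  ["k" ++ S₁.tag]
23. n0.lim = 1  [S₁.lim + B.lab - 4]

"rupukru"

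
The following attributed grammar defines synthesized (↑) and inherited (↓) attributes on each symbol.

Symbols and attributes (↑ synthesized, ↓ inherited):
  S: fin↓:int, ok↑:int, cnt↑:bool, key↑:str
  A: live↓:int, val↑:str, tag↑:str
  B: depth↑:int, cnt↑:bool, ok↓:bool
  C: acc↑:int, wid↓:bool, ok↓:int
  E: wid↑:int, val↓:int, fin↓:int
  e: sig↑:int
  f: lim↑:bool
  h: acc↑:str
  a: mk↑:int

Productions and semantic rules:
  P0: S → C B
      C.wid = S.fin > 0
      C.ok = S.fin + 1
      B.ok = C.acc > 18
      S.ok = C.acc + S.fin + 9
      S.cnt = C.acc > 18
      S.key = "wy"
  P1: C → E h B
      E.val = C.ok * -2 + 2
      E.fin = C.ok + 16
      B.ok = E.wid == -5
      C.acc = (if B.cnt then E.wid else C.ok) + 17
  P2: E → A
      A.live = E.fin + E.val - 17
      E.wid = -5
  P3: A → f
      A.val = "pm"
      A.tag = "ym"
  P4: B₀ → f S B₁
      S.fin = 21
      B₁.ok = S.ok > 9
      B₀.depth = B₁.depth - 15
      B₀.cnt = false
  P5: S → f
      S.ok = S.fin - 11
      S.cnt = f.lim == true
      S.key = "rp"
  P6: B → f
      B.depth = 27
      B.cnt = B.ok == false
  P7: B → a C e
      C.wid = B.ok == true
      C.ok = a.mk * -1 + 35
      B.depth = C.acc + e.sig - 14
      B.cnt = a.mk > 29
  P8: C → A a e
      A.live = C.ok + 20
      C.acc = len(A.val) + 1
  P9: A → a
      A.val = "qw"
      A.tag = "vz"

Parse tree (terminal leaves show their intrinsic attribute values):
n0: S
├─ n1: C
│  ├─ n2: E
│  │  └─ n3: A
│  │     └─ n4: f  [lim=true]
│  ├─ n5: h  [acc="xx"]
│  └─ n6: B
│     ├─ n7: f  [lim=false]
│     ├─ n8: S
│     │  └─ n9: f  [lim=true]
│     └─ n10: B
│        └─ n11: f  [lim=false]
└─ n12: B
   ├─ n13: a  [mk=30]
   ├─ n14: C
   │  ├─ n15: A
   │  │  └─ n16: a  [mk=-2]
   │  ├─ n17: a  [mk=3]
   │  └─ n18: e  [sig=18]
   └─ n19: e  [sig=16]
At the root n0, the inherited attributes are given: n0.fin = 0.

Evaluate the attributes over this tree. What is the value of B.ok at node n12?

false

1. n0.fin = 0  [given at root]
2. n1.wid = false  [S.fin > 0]
3. n1.ok = 1  [S.fin + 1]
4. n2.val = 0  [C.ok * -2 + 2]
5. n2.fin = 17  [C.ok + 16]
6. n3.live = 0  [E.fin + E.val - 17]
7. n4.lim = true  [terminal]
8. n3.val = "pm"  ["pm"]
9. n3.tag = "ym"  ["ym"]
10. n2.wid = -5  [-5]
11. n5.acc = "xx"  [terminal]
12. n6.ok = true  [E.wid == -5]
13. n7.lim = false  [terminal]
14. n8.fin = 21  [21]
15. n9.lim = true  [terminal]
16. n8.ok = 10  [S.fin - 11]
17. n8.cnt = true  [f.lim == true]
18. n8.key = "rp"  ["rp"]
19. n10.ok = true  [S.ok > 9]
20. n11.lim = false  [terminal]
21. n10.depth = 27  [27]
22. n10.cnt = false  [B.ok == false]
23. n6.depth = 12  [B₁.depth - 15]
24. n6.cnt = false  [false]
25. n1.acc = 18  [(if B.cnt then E.wid else C.ok) + 17]
26. n12.ok = false  [C.acc > 18]
27. n13.mk = 30  [terminal]
28. n14.wid = false  [B.ok == true]
29. n14.ok = 5  [a.mk * -1 + 35]
30. n15.live = 25  [C.ok + 20]
31. n16.mk = -2  [terminal]
32. n15.val = "qw"  ["qw"]
33. n15.tag = "vz"  ["vz"]
34. n17.mk = 3  [terminal]
35. n18.sig = 18  [terminal]
36. n14.acc = 3  [len(A.val) + 1]
37. n19.sig = 16  [terminal]
38. n12.depth = 5  [C.acc + e.sig - 14]
39. n12.cnt = true  [a.mk > 29]
40. n0.ok = 27  [C.acc + S.fin + 9]
41. n0.cnt = false  [C.acc > 18]
42. n0.key = "wy"  ["wy"]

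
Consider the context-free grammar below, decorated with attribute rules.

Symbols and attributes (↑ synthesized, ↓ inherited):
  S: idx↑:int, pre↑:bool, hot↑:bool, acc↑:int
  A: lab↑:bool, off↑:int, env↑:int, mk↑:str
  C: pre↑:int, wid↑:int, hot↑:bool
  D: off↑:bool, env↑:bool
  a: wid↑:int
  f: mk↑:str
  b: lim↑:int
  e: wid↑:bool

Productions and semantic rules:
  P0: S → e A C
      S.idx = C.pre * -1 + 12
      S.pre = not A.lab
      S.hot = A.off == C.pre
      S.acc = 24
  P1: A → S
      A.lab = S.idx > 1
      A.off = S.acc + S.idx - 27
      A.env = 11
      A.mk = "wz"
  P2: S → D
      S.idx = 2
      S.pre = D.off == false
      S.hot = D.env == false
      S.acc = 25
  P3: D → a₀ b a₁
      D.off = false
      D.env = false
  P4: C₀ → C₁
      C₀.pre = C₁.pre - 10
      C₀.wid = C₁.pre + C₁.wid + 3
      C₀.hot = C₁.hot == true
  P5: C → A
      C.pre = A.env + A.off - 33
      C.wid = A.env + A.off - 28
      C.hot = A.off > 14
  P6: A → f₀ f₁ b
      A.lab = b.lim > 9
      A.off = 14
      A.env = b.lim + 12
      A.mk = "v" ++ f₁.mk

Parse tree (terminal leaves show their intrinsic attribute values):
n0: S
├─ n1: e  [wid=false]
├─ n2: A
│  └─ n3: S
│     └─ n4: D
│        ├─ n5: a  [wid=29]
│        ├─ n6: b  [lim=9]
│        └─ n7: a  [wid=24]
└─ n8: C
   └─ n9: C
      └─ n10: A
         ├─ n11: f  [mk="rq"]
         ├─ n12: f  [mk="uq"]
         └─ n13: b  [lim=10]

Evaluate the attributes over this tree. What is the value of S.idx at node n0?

1. n1.wid = false  [terminal]
2. n5.wid = 29  [terminal]
3. n6.lim = 9  [terminal]
4. n7.wid = 24  [terminal]
5. n4.off = false  [false]
6. n4.env = false  [false]
7. n3.idx = 2  [2]
8. n3.pre = true  [D.off == false]
9. n3.hot = true  [D.env == false]
10. n3.acc = 25  [25]
11. n2.lab = true  [S.idx > 1]
12. n2.off = 0  [S.acc + S.idx - 27]
13. n2.env = 11  [11]
14. n2.mk = "wz"  ["wz"]
15. n11.mk = "rq"  [terminal]
16. n12.mk = "uq"  [terminal]
17. n13.lim = 10  [terminal]
18. n10.lab = true  [b.lim > 9]
19. n10.off = 14  [14]
20. n10.env = 22  [b.lim + 12]
21. n10.mk = "vuq"  ["v" ++ f₁.mk]
22. n9.pre = 3  [A.env + A.off - 33]
23. n9.wid = 8  [A.env + A.off - 28]
24. n9.hot = false  [A.off > 14]
25. n8.pre = -7  [C₁.pre - 10]
26. n8.wid = 14  [C₁.pre + C₁.wid + 3]
27. n8.hot = false  [C₁.hot == true]
28. n0.idx = 19  [C.pre * -1 + 12]
29. n0.pre = false  [not A.lab]
30. n0.hot = false  [A.off == C.pre]
31. n0.acc = 24  [24]

19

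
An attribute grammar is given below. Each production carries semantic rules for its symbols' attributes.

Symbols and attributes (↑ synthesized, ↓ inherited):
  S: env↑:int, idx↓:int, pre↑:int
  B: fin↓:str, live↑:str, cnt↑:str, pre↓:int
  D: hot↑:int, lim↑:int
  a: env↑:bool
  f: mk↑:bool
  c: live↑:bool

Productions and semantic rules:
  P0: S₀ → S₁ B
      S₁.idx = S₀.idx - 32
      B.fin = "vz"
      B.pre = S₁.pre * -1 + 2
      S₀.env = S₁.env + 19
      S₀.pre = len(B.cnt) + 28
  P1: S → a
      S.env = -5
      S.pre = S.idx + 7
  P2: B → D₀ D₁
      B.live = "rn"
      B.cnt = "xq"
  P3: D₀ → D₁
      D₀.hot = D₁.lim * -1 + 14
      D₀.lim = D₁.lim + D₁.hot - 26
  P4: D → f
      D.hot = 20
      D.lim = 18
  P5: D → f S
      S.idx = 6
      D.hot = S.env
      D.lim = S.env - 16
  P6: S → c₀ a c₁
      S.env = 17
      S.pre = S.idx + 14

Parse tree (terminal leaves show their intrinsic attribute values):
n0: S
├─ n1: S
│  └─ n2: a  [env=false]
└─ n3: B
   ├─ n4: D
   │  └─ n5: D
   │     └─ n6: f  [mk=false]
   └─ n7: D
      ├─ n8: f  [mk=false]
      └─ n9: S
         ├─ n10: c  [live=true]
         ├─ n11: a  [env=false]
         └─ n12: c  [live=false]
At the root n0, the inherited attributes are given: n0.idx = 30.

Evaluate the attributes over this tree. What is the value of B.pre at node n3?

-3

1. n0.idx = 30  [given at root]
2. n1.idx = -2  [S₀.idx - 32]
3. n2.env = false  [terminal]
4. n1.env = -5  [-5]
5. n1.pre = 5  [S.idx + 7]
6. n3.fin = "vz"  ["vz"]
7. n3.pre = -3  [S₁.pre * -1 + 2]
8. n6.mk = false  [terminal]
9. n5.hot = 20  [20]
10. n5.lim = 18  [18]
11. n4.hot = -4  [D₁.lim * -1 + 14]
12. n4.lim = 12  [D₁.lim + D₁.hot - 26]
13. n8.mk = false  [terminal]
14. n9.idx = 6  [6]
15. n10.live = true  [terminal]
16. n11.env = false  [terminal]
17. n12.live = false  [terminal]
18. n9.env = 17  [17]
19. n9.pre = 20  [S.idx + 14]
20. n7.hot = 17  [S.env]
21. n7.lim = 1  [S.env - 16]
22. n3.live = "rn"  ["rn"]
23. n3.cnt = "xq"  ["xq"]
24. n0.env = 14  [S₁.env + 19]
25. n0.pre = 30  [len(B.cnt) + 28]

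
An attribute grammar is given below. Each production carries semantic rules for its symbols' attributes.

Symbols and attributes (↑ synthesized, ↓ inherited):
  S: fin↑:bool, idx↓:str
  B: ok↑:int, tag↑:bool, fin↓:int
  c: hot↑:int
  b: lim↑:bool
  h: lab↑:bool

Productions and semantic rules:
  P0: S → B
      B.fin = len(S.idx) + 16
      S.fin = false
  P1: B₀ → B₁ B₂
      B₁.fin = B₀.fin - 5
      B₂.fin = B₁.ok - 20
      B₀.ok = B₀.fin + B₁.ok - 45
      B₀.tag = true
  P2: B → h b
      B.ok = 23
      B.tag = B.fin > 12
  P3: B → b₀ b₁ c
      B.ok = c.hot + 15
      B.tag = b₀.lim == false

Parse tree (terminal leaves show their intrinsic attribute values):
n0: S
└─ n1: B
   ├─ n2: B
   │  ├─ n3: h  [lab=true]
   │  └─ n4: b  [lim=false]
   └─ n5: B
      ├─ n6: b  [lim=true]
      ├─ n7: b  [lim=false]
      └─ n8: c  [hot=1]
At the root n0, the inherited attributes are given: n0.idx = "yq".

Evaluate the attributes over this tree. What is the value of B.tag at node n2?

true

1. n0.idx = "yq"  [given at root]
2. n1.fin = 18  [len(S.idx) + 16]
3. n2.fin = 13  [B₀.fin - 5]
4. n3.lab = true  [terminal]
5. n4.lim = false  [terminal]
6. n2.ok = 23  [23]
7. n2.tag = true  [B.fin > 12]
8. n5.fin = 3  [B₁.ok - 20]
9. n6.lim = true  [terminal]
10. n7.lim = false  [terminal]
11. n8.hot = 1  [terminal]
12. n5.ok = 16  [c.hot + 15]
13. n5.tag = false  [b₀.lim == false]
14. n1.ok = -4  [B₀.fin + B₁.ok - 45]
15. n1.tag = true  [true]
16. n0.fin = false  [false]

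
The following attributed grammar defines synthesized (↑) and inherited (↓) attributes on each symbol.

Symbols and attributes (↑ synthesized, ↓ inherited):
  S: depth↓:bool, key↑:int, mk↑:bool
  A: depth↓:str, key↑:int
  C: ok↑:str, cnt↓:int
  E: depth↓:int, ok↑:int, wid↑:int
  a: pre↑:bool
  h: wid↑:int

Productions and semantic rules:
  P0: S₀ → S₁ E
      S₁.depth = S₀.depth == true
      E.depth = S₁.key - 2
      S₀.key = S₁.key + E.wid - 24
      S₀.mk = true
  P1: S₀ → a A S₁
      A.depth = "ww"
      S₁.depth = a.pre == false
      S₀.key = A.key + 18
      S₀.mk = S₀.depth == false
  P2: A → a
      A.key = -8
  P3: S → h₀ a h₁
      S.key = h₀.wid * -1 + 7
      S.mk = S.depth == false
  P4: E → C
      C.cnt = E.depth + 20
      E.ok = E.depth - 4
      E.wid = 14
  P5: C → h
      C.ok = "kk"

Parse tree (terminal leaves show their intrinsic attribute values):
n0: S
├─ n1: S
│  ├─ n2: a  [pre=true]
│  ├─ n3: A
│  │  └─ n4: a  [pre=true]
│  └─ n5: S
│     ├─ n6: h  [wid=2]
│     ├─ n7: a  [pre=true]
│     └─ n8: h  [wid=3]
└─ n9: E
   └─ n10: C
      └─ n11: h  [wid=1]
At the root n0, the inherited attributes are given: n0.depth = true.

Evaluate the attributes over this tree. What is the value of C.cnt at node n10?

28

1. n0.depth = true  [given at root]
2. n1.depth = true  [S₀.depth == true]
3. n2.pre = true  [terminal]
4. n3.depth = "ww"  ["ww"]
5. n4.pre = true  [terminal]
6. n3.key = -8  [-8]
7. n5.depth = false  [a.pre == false]
8. n6.wid = 2  [terminal]
9. n7.pre = true  [terminal]
10. n8.wid = 3  [terminal]
11. n5.key = 5  [h₀.wid * -1 + 7]
12. n5.mk = true  [S.depth == false]
13. n1.key = 10  [A.key + 18]
14. n1.mk = false  [S₀.depth == false]
15. n9.depth = 8  [S₁.key - 2]
16. n10.cnt = 28  [E.depth + 20]
17. n11.wid = 1  [terminal]
18. n10.ok = "kk"  ["kk"]
19. n9.ok = 4  [E.depth - 4]
20. n9.wid = 14  [14]
21. n0.key = 0  [S₁.key + E.wid - 24]
22. n0.mk = true  [true]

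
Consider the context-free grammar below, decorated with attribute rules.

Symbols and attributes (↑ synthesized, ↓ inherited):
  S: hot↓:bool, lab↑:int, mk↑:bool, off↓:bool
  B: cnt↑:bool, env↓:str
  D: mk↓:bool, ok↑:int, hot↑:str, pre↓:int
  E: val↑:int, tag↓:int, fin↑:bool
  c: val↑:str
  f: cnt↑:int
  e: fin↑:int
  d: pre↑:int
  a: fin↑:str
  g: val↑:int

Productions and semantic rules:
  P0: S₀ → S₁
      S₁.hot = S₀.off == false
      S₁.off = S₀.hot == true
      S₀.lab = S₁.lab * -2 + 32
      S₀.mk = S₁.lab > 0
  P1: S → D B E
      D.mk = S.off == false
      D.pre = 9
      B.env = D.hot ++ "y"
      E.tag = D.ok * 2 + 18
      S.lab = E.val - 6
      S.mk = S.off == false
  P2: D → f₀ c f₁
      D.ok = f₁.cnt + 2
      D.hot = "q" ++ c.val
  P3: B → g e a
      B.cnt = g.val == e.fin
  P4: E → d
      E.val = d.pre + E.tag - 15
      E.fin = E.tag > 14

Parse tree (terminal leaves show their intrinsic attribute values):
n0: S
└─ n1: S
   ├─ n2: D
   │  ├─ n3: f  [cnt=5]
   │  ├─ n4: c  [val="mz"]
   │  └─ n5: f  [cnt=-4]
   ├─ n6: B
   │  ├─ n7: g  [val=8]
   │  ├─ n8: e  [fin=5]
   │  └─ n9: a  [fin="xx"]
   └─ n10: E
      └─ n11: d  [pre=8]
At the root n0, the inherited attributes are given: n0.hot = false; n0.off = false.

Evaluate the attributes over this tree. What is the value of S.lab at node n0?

30

1. n0.hot = false  [given at root]
2. n0.off = false  [given at root]
3. n1.hot = true  [S₀.off == false]
4. n1.off = false  [S₀.hot == true]
5. n2.mk = true  [S.off == false]
6. n2.pre = 9  [9]
7. n3.cnt = 5  [terminal]
8. n4.val = "mz"  [terminal]
9. n5.cnt = -4  [terminal]
10. n2.ok = -2  [f₁.cnt + 2]
11. n2.hot = "qmz"  ["q" ++ c.val]
12. n6.env = "qmzy"  [D.hot ++ "y"]
13. n7.val = 8  [terminal]
14. n8.fin = 5  [terminal]
15. n9.fin = "xx"  [terminal]
16. n6.cnt = false  [g.val == e.fin]
17. n10.tag = 14  [D.ok * 2 + 18]
18. n11.pre = 8  [terminal]
19. n10.val = 7  [d.pre + E.tag - 15]
20. n10.fin = false  [E.tag > 14]
21. n1.lab = 1  [E.val - 6]
22. n1.mk = true  [S.off == false]
23. n0.lab = 30  [S₁.lab * -2 + 32]
24. n0.mk = true  [S₁.lab > 0]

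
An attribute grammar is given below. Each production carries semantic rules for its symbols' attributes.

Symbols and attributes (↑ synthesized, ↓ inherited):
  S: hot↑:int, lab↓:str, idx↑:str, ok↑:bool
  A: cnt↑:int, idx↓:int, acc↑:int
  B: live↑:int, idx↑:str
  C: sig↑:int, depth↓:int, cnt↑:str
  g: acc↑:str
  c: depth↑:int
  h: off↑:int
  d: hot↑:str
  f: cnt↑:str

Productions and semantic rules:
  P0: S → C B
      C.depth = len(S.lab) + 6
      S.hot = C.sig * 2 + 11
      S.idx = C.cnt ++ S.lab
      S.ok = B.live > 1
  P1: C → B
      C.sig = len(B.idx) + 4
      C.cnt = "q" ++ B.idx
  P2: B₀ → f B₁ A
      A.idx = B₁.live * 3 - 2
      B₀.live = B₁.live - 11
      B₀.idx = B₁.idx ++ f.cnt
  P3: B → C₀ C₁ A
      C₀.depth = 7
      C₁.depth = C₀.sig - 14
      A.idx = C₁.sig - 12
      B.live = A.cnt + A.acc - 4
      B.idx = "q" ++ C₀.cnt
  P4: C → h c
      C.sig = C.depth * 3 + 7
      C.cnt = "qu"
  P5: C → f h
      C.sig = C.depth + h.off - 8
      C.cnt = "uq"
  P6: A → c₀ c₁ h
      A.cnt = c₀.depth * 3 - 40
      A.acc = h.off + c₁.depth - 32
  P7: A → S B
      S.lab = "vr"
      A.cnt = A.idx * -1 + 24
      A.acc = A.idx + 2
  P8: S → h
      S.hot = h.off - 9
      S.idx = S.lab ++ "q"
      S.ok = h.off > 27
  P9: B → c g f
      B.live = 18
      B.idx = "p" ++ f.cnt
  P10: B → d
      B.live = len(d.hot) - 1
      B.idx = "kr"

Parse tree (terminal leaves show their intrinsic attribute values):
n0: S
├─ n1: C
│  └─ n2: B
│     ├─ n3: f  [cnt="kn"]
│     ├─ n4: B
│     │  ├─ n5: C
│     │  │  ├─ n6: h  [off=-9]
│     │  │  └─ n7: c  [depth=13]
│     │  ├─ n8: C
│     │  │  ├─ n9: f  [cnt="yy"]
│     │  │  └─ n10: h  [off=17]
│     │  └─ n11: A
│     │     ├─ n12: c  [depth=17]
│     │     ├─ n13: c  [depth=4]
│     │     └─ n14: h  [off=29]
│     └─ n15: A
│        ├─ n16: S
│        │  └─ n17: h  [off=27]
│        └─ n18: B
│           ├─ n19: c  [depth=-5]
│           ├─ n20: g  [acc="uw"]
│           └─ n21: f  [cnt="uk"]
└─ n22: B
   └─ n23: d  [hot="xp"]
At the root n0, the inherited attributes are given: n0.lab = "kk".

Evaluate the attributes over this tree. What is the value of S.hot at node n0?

1. n0.lab = "kk"  [given at root]
2. n1.depth = 8  [len(S.lab) + 6]
3. n3.cnt = "kn"  [terminal]
4. n5.depth = 7  [7]
5. n6.off = -9  [terminal]
6. n7.depth = 13  [terminal]
7. n5.sig = 28  [C.depth * 3 + 7]
8. n5.cnt = "qu"  ["qu"]
9. n8.depth = 14  [C₀.sig - 14]
10. n9.cnt = "yy"  [terminal]
11. n10.off = 17  [terminal]
12. n8.sig = 23  [C.depth + h.off - 8]
13. n8.cnt = "uq"  ["uq"]
14. n11.idx = 11  [C₁.sig - 12]
15. n12.depth = 17  [terminal]
16. n13.depth = 4  [terminal]
17. n14.off = 29  [terminal]
18. n11.cnt = 11  [c₀.depth * 3 - 40]
19. n11.acc = 1  [h.off + c₁.depth - 32]
20. n4.live = 8  [A.cnt + A.acc - 4]
21. n4.idx = "qqu"  ["q" ++ C₀.cnt]
22. n15.idx = 22  [B₁.live * 3 - 2]
23. n16.lab = "vr"  ["vr"]
24. n17.off = 27  [terminal]
25. n16.hot = 18  [h.off - 9]
26. n16.idx = "vrq"  [S.lab ++ "q"]
27. n16.ok = false  [h.off > 27]
28. n19.depth = -5  [terminal]
29. n20.acc = "uw"  [terminal]
30. n21.cnt = "uk"  [terminal]
31. n18.live = 18  [18]
32. n18.idx = "puk"  ["p" ++ f.cnt]
33. n15.cnt = 2  [A.idx * -1 + 24]
34. n15.acc = 24  [A.idx + 2]
35. n2.live = -3  [B₁.live - 11]
36. n2.idx = "qqukn"  [B₁.idx ++ f.cnt]
37. n1.sig = 9  [len(B.idx) + 4]
38. n1.cnt = "qqqukn"  ["q" ++ B.idx]
39. n23.hot = "xp"  [terminal]
40. n22.live = 1  [len(d.hot) - 1]
41. n22.idx = "kr"  ["kr"]
42. n0.hot = 29  [C.sig * 2 + 11]
43. n0.idx = "qqquknkk"  [C.cnt ++ S.lab]
44. n0.ok = false  [B.live > 1]

29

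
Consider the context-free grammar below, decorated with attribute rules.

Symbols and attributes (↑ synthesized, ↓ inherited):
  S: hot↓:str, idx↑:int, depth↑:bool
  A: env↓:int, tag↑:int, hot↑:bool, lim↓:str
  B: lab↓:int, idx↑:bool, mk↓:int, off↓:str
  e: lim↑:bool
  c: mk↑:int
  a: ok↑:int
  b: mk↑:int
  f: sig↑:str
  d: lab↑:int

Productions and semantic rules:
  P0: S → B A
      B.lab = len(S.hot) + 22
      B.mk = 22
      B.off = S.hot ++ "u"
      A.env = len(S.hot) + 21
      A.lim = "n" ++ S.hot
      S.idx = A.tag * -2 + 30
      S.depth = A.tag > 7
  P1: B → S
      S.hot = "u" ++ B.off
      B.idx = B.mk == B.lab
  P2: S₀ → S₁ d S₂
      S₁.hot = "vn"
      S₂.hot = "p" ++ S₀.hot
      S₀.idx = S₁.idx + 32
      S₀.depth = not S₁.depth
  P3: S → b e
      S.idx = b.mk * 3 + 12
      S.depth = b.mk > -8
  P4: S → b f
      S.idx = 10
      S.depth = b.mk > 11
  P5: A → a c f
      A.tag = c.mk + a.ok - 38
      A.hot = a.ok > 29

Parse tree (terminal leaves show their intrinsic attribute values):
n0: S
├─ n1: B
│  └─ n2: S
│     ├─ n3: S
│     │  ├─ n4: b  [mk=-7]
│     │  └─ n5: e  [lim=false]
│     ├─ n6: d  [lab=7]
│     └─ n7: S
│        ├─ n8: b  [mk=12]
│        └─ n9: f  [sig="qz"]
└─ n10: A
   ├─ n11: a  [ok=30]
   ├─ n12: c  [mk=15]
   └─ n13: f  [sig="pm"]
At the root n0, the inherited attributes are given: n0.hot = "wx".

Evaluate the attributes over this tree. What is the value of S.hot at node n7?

"puwxu"

1. n0.hot = "wx"  [given at root]
2. n1.lab = 24  [len(S.hot) + 22]
3. n1.mk = 22  [22]
4. n1.off = "wxu"  [S.hot ++ "u"]
5. n2.hot = "uwxu"  ["u" ++ B.off]
6. n3.hot = "vn"  ["vn"]
7. n4.mk = -7  [terminal]
8. n5.lim = false  [terminal]
9. n3.idx = -9  [b.mk * 3 + 12]
10. n3.depth = true  [b.mk > -8]
11. n6.lab = 7  [terminal]
12. n7.hot = "puwxu"  ["p" ++ S₀.hot]
13. n8.mk = 12  [terminal]
14. n9.sig = "qz"  [terminal]
15. n7.idx = 10  [10]
16. n7.depth = true  [b.mk > 11]
17. n2.idx = 23  [S₁.idx + 32]
18. n2.depth = false  [not S₁.depth]
19. n1.idx = false  [B.mk == B.lab]
20. n10.env = 23  [len(S.hot) + 21]
21. n10.lim = "nwx"  ["n" ++ S.hot]
22. n11.ok = 30  [terminal]
23. n12.mk = 15  [terminal]
24. n13.sig = "pm"  [terminal]
25. n10.tag = 7  [c.mk + a.ok - 38]
26. n10.hot = true  [a.ok > 29]
27. n0.idx = 16  [A.tag * -2 + 30]
28. n0.depth = false  [A.tag > 7]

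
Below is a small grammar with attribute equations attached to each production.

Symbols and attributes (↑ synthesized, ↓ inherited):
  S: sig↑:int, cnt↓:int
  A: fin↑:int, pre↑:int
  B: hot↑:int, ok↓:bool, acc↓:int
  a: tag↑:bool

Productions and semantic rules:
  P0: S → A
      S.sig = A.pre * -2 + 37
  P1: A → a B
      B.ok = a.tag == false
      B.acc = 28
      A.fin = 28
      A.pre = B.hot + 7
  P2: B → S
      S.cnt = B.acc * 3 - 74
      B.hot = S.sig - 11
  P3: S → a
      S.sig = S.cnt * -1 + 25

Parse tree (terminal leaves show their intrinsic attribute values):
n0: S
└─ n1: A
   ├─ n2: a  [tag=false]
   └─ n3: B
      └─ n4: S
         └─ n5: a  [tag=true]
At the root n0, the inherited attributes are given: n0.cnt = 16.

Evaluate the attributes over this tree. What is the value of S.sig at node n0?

1. n0.cnt = 16  [given at root]
2. n2.tag = false  [terminal]
3. n3.ok = true  [a.tag == false]
4. n3.acc = 28  [28]
5. n4.cnt = 10  [B.acc * 3 - 74]
6. n5.tag = true  [terminal]
7. n4.sig = 15  [S.cnt * -1 + 25]
8. n3.hot = 4  [S.sig - 11]
9. n1.fin = 28  [28]
10. n1.pre = 11  [B.hot + 7]
11. n0.sig = 15  [A.pre * -2 + 37]

15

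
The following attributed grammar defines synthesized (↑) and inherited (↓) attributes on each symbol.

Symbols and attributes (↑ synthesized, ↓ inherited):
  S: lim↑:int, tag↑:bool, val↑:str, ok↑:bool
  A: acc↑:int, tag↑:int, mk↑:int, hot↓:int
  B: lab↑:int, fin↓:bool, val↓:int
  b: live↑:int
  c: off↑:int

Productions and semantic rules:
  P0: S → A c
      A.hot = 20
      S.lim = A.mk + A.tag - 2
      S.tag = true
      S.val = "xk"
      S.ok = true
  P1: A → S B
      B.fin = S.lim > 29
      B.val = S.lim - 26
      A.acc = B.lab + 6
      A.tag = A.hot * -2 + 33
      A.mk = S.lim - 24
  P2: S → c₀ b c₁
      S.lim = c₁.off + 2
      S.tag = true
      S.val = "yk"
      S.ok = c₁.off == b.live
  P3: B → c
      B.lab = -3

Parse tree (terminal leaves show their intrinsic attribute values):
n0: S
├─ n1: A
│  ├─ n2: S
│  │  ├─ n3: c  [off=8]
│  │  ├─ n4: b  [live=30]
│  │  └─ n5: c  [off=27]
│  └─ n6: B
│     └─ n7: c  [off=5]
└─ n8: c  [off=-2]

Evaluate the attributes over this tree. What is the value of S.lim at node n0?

-4

1. n1.hot = 20  [20]
2. n3.off = 8  [terminal]
3. n4.live = 30  [terminal]
4. n5.off = 27  [terminal]
5. n2.lim = 29  [c₁.off + 2]
6. n2.tag = true  [true]
7. n2.val = "yk"  ["yk"]
8. n2.ok = false  [c₁.off == b.live]
9. n6.fin = false  [S.lim > 29]
10. n6.val = 3  [S.lim - 26]
11. n7.off = 5  [terminal]
12. n6.lab = -3  [-3]
13. n1.acc = 3  [B.lab + 6]
14. n1.tag = -7  [A.hot * -2 + 33]
15. n1.mk = 5  [S.lim - 24]
16. n8.off = -2  [terminal]
17. n0.lim = -4  [A.mk + A.tag - 2]
18. n0.tag = true  [true]
19. n0.val = "xk"  ["xk"]
20. n0.ok = true  [true]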